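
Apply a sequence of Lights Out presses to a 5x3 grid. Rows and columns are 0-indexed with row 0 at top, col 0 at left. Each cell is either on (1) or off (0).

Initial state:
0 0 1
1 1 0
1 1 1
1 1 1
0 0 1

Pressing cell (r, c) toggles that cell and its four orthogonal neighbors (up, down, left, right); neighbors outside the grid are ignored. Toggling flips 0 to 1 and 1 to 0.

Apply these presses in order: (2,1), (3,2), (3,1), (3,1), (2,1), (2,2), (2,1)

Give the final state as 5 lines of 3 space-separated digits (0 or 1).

Answer: 0 0 1
1 0 1
0 1 0
1 1 1
0 0 0

Derivation:
After press 1 at (2,1):
0 0 1
1 0 0
0 0 0
1 0 1
0 0 1

After press 2 at (3,2):
0 0 1
1 0 0
0 0 1
1 1 0
0 0 0

After press 3 at (3,1):
0 0 1
1 0 0
0 1 1
0 0 1
0 1 0

After press 4 at (3,1):
0 0 1
1 0 0
0 0 1
1 1 0
0 0 0

After press 5 at (2,1):
0 0 1
1 1 0
1 1 0
1 0 0
0 0 0

After press 6 at (2,2):
0 0 1
1 1 1
1 0 1
1 0 1
0 0 0

After press 7 at (2,1):
0 0 1
1 0 1
0 1 0
1 1 1
0 0 0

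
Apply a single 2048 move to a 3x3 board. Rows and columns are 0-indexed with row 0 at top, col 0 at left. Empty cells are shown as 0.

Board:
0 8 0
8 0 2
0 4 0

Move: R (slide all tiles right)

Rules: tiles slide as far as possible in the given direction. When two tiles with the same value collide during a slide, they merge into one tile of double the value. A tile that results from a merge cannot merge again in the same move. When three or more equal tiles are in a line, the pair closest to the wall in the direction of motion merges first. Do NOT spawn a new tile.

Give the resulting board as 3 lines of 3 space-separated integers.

Answer: 0 0 8
0 8 2
0 0 4

Derivation:
Slide right:
row 0: [0, 8, 0] -> [0, 0, 8]
row 1: [8, 0, 2] -> [0, 8, 2]
row 2: [0, 4, 0] -> [0, 0, 4]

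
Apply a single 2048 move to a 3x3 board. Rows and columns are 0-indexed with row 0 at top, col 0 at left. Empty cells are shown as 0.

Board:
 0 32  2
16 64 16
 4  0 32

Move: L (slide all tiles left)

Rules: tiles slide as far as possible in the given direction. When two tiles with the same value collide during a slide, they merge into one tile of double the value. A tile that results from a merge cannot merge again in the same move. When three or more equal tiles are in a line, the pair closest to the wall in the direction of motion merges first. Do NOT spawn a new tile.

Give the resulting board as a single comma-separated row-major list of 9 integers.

Slide left:
row 0: [0, 32, 2] -> [32, 2, 0]
row 1: [16, 64, 16] -> [16, 64, 16]
row 2: [4, 0, 32] -> [4, 32, 0]

Answer: 32, 2, 0, 16, 64, 16, 4, 32, 0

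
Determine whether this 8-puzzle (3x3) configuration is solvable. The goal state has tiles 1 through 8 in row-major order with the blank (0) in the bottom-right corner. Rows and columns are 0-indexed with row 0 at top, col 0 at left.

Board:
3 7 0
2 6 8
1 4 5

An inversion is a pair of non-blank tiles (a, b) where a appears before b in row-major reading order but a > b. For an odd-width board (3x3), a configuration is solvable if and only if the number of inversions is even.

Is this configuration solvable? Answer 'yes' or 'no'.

Inversions (pairs i<j in row-major order where tile[i] > tile[j] > 0): 14
14 is even, so the puzzle is solvable.

Answer: yes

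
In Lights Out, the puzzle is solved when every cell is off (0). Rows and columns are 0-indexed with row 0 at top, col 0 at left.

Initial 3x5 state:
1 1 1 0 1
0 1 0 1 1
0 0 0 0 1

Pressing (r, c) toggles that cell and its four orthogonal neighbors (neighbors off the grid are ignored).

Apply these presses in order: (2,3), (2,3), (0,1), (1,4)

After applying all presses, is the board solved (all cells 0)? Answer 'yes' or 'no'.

Answer: yes

Derivation:
After press 1 at (2,3):
1 1 1 0 1
0 1 0 0 1
0 0 1 1 0

After press 2 at (2,3):
1 1 1 0 1
0 1 0 1 1
0 0 0 0 1

After press 3 at (0,1):
0 0 0 0 1
0 0 0 1 1
0 0 0 0 1

After press 4 at (1,4):
0 0 0 0 0
0 0 0 0 0
0 0 0 0 0

Lights still on: 0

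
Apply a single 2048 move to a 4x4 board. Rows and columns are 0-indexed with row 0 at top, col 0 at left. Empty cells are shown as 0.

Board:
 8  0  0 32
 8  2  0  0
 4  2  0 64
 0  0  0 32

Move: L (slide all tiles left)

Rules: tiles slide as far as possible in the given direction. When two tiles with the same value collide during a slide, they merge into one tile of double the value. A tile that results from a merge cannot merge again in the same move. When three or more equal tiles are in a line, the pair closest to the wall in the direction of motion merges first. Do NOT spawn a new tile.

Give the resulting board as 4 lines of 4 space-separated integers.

Slide left:
row 0: [8, 0, 0, 32] -> [8, 32, 0, 0]
row 1: [8, 2, 0, 0] -> [8, 2, 0, 0]
row 2: [4, 2, 0, 64] -> [4, 2, 64, 0]
row 3: [0, 0, 0, 32] -> [32, 0, 0, 0]

Answer:  8 32  0  0
 8  2  0  0
 4  2 64  0
32  0  0  0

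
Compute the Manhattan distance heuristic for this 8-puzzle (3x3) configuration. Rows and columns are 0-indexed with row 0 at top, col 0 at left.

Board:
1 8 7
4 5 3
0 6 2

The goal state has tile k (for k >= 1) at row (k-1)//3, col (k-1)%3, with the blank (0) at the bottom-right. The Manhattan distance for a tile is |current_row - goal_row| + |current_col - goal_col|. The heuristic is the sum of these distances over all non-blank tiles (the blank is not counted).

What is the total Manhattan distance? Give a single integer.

Answer: 12

Derivation:
Tile 1: at (0,0), goal (0,0), distance |0-0|+|0-0| = 0
Tile 8: at (0,1), goal (2,1), distance |0-2|+|1-1| = 2
Tile 7: at (0,2), goal (2,0), distance |0-2|+|2-0| = 4
Tile 4: at (1,0), goal (1,0), distance |1-1|+|0-0| = 0
Tile 5: at (1,1), goal (1,1), distance |1-1|+|1-1| = 0
Tile 3: at (1,2), goal (0,2), distance |1-0|+|2-2| = 1
Tile 6: at (2,1), goal (1,2), distance |2-1|+|1-2| = 2
Tile 2: at (2,2), goal (0,1), distance |2-0|+|2-1| = 3
Sum: 0 + 2 + 4 + 0 + 0 + 1 + 2 + 3 = 12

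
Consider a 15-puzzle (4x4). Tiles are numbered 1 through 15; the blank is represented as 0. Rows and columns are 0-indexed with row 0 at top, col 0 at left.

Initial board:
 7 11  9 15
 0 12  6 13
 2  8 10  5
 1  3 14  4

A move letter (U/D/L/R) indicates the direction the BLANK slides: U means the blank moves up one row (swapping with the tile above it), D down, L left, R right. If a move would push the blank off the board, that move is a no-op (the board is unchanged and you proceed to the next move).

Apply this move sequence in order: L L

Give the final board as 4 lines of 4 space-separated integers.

Answer:  7 11  9 15
 0 12  6 13
 2  8 10  5
 1  3 14  4

Derivation:
After move 1 (L):
 7 11  9 15
 0 12  6 13
 2  8 10  5
 1  3 14  4

After move 2 (L):
 7 11  9 15
 0 12  6 13
 2  8 10  5
 1  3 14  4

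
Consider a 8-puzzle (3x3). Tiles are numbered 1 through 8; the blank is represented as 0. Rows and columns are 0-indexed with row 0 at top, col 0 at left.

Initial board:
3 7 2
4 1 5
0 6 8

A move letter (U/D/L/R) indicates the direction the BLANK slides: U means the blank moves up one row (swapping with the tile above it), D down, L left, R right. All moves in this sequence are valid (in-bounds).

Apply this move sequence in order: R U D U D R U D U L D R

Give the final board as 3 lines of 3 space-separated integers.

After move 1 (R):
3 7 2
4 1 5
6 0 8

After move 2 (U):
3 7 2
4 0 5
6 1 8

After move 3 (D):
3 7 2
4 1 5
6 0 8

After move 4 (U):
3 7 2
4 0 5
6 1 8

After move 5 (D):
3 7 2
4 1 5
6 0 8

After move 6 (R):
3 7 2
4 1 5
6 8 0

After move 7 (U):
3 7 2
4 1 0
6 8 5

After move 8 (D):
3 7 2
4 1 5
6 8 0

After move 9 (U):
3 7 2
4 1 0
6 8 5

After move 10 (L):
3 7 2
4 0 1
6 8 5

After move 11 (D):
3 7 2
4 8 1
6 0 5

After move 12 (R):
3 7 2
4 8 1
6 5 0

Answer: 3 7 2
4 8 1
6 5 0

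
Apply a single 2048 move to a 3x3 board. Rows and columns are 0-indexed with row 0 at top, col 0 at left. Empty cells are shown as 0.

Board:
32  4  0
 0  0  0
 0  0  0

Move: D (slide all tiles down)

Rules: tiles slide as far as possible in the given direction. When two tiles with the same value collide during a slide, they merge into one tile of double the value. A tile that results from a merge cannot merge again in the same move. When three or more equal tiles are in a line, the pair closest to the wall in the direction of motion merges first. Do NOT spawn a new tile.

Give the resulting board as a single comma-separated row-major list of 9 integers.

Slide down:
col 0: [32, 0, 0] -> [0, 0, 32]
col 1: [4, 0, 0] -> [0, 0, 4]
col 2: [0, 0, 0] -> [0, 0, 0]

Answer: 0, 0, 0, 0, 0, 0, 32, 4, 0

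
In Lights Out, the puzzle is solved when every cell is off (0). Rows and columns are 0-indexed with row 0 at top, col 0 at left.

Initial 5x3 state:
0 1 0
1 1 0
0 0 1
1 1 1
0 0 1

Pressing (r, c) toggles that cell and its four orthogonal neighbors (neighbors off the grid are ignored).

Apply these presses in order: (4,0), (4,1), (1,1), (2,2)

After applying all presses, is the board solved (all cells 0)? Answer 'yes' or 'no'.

After press 1 at (4,0):
0 1 0
1 1 0
0 0 1
0 1 1
1 1 1

After press 2 at (4,1):
0 1 0
1 1 0
0 0 1
0 0 1
0 0 0

After press 3 at (1,1):
0 0 0
0 0 1
0 1 1
0 0 1
0 0 0

After press 4 at (2,2):
0 0 0
0 0 0
0 0 0
0 0 0
0 0 0

Lights still on: 0

Answer: yes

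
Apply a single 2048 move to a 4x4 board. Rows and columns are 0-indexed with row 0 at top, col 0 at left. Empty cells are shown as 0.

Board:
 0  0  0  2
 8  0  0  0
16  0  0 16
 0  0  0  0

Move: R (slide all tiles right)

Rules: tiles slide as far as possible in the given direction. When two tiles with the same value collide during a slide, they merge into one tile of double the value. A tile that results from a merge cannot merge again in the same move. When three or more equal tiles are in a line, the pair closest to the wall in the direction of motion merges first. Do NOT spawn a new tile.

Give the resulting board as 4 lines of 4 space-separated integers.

Answer:  0  0  0  2
 0  0  0  8
 0  0  0 32
 0  0  0  0

Derivation:
Slide right:
row 0: [0, 0, 0, 2] -> [0, 0, 0, 2]
row 1: [8, 0, 0, 0] -> [0, 0, 0, 8]
row 2: [16, 0, 0, 16] -> [0, 0, 0, 32]
row 3: [0, 0, 0, 0] -> [0, 0, 0, 0]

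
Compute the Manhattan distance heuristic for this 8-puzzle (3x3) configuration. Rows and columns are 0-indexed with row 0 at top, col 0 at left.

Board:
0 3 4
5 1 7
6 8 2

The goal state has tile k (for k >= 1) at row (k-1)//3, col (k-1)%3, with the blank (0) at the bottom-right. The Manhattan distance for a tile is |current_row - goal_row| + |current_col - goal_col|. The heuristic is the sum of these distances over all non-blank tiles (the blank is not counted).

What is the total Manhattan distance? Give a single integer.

Answer: 16

Derivation:
Tile 3: (0,1)->(0,2) = 1
Tile 4: (0,2)->(1,0) = 3
Tile 5: (1,0)->(1,1) = 1
Tile 1: (1,1)->(0,0) = 2
Tile 7: (1,2)->(2,0) = 3
Tile 6: (2,0)->(1,2) = 3
Tile 8: (2,1)->(2,1) = 0
Tile 2: (2,2)->(0,1) = 3
Sum: 1 + 3 + 1 + 2 + 3 + 3 + 0 + 3 = 16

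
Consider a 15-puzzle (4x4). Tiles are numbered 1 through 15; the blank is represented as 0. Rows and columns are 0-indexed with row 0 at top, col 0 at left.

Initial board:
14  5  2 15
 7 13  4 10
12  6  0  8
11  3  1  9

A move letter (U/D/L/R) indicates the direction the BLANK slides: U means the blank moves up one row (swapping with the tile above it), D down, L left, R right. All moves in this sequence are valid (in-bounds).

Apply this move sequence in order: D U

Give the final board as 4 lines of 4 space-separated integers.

Answer: 14  5  2 15
 7 13  4 10
12  6  0  8
11  3  1  9

Derivation:
After move 1 (D):
14  5  2 15
 7 13  4 10
12  6  1  8
11  3  0  9

After move 2 (U):
14  5  2 15
 7 13  4 10
12  6  0  8
11  3  1  9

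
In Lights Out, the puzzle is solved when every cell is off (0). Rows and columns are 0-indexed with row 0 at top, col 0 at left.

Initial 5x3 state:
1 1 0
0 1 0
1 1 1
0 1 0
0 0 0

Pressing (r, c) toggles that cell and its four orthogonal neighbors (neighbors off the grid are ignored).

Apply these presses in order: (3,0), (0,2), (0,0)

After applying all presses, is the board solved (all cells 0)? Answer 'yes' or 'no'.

After press 1 at (3,0):
1 1 0
0 1 0
0 1 1
1 0 0
1 0 0

After press 2 at (0,2):
1 0 1
0 1 1
0 1 1
1 0 0
1 0 0

After press 3 at (0,0):
0 1 1
1 1 1
0 1 1
1 0 0
1 0 0

Lights still on: 9

Answer: no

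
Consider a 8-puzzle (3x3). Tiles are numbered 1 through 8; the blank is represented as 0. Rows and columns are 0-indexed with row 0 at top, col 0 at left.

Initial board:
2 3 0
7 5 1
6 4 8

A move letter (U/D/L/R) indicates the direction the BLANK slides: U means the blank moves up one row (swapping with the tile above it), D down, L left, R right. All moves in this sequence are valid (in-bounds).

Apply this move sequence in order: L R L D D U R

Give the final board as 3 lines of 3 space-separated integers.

Answer: 2 5 3
7 1 0
6 4 8

Derivation:
After move 1 (L):
2 0 3
7 5 1
6 4 8

After move 2 (R):
2 3 0
7 5 1
6 4 8

After move 3 (L):
2 0 3
7 5 1
6 4 8

After move 4 (D):
2 5 3
7 0 1
6 4 8

After move 5 (D):
2 5 3
7 4 1
6 0 8

After move 6 (U):
2 5 3
7 0 1
6 4 8

After move 7 (R):
2 5 3
7 1 0
6 4 8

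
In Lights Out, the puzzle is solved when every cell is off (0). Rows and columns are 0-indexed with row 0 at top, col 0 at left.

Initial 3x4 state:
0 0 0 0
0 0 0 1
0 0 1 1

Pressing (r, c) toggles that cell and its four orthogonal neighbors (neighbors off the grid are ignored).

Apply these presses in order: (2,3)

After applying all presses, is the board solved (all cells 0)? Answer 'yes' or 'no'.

After press 1 at (2,3):
0 0 0 0
0 0 0 0
0 0 0 0

Lights still on: 0

Answer: yes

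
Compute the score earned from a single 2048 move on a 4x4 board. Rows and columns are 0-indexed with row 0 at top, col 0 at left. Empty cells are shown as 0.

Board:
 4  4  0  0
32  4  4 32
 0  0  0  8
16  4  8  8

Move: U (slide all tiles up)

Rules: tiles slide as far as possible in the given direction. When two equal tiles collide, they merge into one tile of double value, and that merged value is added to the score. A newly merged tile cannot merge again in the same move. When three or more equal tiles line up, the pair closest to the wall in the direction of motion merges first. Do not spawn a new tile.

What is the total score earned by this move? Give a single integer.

Answer: 24

Derivation:
Slide up:
col 0: [4, 32, 0, 16] -> [4, 32, 16, 0]  score +0 (running 0)
col 1: [4, 4, 0, 4] -> [8, 4, 0, 0]  score +8 (running 8)
col 2: [0, 4, 0, 8] -> [4, 8, 0, 0]  score +0 (running 8)
col 3: [0, 32, 8, 8] -> [32, 16, 0, 0]  score +16 (running 24)
Board after move:
 4  8  4 32
32  4  8 16
16  0  0  0
 0  0  0  0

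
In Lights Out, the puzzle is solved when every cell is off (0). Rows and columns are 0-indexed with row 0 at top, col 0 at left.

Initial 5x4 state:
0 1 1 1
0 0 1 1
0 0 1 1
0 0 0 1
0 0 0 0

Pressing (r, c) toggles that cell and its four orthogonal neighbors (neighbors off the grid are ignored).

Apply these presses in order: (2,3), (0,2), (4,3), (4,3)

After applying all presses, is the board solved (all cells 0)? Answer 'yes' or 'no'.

After press 1 at (2,3):
0 1 1 1
0 0 1 0
0 0 0 0
0 0 0 0
0 0 0 0

After press 2 at (0,2):
0 0 0 0
0 0 0 0
0 0 0 0
0 0 0 0
0 0 0 0

After press 3 at (4,3):
0 0 0 0
0 0 0 0
0 0 0 0
0 0 0 1
0 0 1 1

After press 4 at (4,3):
0 0 0 0
0 0 0 0
0 0 0 0
0 0 0 0
0 0 0 0

Lights still on: 0

Answer: yes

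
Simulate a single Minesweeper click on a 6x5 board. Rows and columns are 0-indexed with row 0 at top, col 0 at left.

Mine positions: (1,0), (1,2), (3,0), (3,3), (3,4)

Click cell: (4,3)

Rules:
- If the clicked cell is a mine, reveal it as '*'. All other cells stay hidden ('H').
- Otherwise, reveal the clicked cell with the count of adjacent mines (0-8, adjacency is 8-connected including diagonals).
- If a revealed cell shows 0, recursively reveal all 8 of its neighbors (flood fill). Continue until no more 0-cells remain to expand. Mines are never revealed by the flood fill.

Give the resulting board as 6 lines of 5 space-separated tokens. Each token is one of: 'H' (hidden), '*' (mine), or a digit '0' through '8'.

H H H H H
H H H H H
H H H H H
H H H H H
H H H 2 H
H H H H H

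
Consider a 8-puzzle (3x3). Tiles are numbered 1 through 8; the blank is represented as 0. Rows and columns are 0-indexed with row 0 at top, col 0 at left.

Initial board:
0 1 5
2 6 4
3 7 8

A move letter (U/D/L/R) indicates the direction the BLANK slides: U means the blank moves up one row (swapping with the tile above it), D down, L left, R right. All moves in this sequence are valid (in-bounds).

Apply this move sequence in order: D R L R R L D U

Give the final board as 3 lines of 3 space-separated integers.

After move 1 (D):
2 1 5
0 6 4
3 7 8

After move 2 (R):
2 1 5
6 0 4
3 7 8

After move 3 (L):
2 1 5
0 6 4
3 7 8

After move 4 (R):
2 1 5
6 0 4
3 7 8

After move 5 (R):
2 1 5
6 4 0
3 7 8

After move 6 (L):
2 1 5
6 0 4
3 7 8

After move 7 (D):
2 1 5
6 7 4
3 0 8

After move 8 (U):
2 1 5
6 0 4
3 7 8

Answer: 2 1 5
6 0 4
3 7 8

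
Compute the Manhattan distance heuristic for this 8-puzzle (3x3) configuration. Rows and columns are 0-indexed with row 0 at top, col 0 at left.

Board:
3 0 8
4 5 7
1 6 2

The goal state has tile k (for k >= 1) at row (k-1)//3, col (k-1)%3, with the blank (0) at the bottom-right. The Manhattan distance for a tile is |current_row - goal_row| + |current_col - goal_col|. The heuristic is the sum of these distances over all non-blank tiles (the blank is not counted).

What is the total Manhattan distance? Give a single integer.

Answer: 15

Derivation:
Tile 3: (0,0)->(0,2) = 2
Tile 8: (0,2)->(2,1) = 3
Tile 4: (1,0)->(1,0) = 0
Tile 5: (1,1)->(1,1) = 0
Tile 7: (1,2)->(2,0) = 3
Tile 1: (2,0)->(0,0) = 2
Tile 6: (2,1)->(1,2) = 2
Tile 2: (2,2)->(0,1) = 3
Sum: 2 + 3 + 0 + 0 + 3 + 2 + 2 + 3 = 15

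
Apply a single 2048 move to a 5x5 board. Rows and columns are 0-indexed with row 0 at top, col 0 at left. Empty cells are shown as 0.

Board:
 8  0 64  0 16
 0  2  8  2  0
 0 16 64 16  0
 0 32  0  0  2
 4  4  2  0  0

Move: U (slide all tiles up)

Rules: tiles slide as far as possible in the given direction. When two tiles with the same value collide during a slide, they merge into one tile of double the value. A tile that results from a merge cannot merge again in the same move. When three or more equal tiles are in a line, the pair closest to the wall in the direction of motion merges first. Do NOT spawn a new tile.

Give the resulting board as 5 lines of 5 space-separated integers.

Answer:  8  2 64  2 16
 4 16  8 16  2
 0 32 64  0  0
 0  4  2  0  0
 0  0  0  0  0

Derivation:
Slide up:
col 0: [8, 0, 0, 0, 4] -> [8, 4, 0, 0, 0]
col 1: [0, 2, 16, 32, 4] -> [2, 16, 32, 4, 0]
col 2: [64, 8, 64, 0, 2] -> [64, 8, 64, 2, 0]
col 3: [0, 2, 16, 0, 0] -> [2, 16, 0, 0, 0]
col 4: [16, 0, 0, 2, 0] -> [16, 2, 0, 0, 0]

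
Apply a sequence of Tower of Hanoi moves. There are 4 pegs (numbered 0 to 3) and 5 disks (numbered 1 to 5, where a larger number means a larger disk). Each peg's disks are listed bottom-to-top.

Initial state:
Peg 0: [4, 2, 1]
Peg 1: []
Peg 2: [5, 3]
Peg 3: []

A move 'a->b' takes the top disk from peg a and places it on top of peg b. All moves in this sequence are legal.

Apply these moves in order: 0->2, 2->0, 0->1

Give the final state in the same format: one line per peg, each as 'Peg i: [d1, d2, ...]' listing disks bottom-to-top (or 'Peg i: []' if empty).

Answer: Peg 0: [4, 2]
Peg 1: [1]
Peg 2: [5, 3]
Peg 3: []

Derivation:
After move 1 (0->2):
Peg 0: [4, 2]
Peg 1: []
Peg 2: [5, 3, 1]
Peg 3: []

After move 2 (2->0):
Peg 0: [4, 2, 1]
Peg 1: []
Peg 2: [5, 3]
Peg 3: []

After move 3 (0->1):
Peg 0: [4, 2]
Peg 1: [1]
Peg 2: [5, 3]
Peg 3: []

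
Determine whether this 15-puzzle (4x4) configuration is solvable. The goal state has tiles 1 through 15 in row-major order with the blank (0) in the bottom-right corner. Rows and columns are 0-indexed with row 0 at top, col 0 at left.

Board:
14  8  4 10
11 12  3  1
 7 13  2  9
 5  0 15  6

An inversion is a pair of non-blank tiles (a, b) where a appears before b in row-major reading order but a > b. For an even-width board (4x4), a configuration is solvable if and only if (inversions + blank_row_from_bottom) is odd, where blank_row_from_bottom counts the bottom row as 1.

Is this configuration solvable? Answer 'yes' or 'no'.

Inversions: 56
Blank is in row 3 (0-indexed from top), which is row 1 counting from the bottom (bottom = 1).
56 + 1 = 57, which is odd, so the puzzle is solvable.

Answer: yes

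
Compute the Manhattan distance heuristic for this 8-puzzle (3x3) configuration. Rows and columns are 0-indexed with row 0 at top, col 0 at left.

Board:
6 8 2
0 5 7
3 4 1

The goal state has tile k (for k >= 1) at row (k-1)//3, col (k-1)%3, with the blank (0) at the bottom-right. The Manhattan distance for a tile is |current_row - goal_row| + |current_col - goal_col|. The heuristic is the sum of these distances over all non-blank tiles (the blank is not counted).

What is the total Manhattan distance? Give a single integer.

Tile 6: at (0,0), goal (1,2), distance |0-1|+|0-2| = 3
Tile 8: at (0,1), goal (2,1), distance |0-2|+|1-1| = 2
Tile 2: at (0,2), goal (0,1), distance |0-0|+|2-1| = 1
Tile 5: at (1,1), goal (1,1), distance |1-1|+|1-1| = 0
Tile 7: at (1,2), goal (2,0), distance |1-2|+|2-0| = 3
Tile 3: at (2,0), goal (0,2), distance |2-0|+|0-2| = 4
Tile 4: at (2,1), goal (1,0), distance |2-1|+|1-0| = 2
Tile 1: at (2,2), goal (0,0), distance |2-0|+|2-0| = 4
Sum: 3 + 2 + 1 + 0 + 3 + 4 + 2 + 4 = 19

Answer: 19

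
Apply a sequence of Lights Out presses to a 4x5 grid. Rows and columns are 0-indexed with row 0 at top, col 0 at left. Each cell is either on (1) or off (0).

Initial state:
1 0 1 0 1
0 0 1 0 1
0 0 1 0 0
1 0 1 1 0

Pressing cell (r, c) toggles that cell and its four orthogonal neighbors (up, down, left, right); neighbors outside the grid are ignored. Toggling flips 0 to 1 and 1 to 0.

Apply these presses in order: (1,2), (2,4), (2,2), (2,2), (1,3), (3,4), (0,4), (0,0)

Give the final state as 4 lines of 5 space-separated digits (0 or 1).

Answer: 0 1 0 0 0
1 1 1 0 0
0 0 0 0 0
1 0 1 0 0

Derivation:
After press 1 at (1,2):
1 0 0 0 1
0 1 0 1 1
0 0 0 0 0
1 0 1 1 0

After press 2 at (2,4):
1 0 0 0 1
0 1 0 1 0
0 0 0 1 1
1 0 1 1 1

After press 3 at (2,2):
1 0 0 0 1
0 1 1 1 0
0 1 1 0 1
1 0 0 1 1

After press 4 at (2,2):
1 0 0 0 1
0 1 0 1 0
0 0 0 1 1
1 0 1 1 1

After press 5 at (1,3):
1 0 0 1 1
0 1 1 0 1
0 0 0 0 1
1 0 1 1 1

After press 6 at (3,4):
1 0 0 1 1
0 1 1 0 1
0 0 0 0 0
1 0 1 0 0

After press 7 at (0,4):
1 0 0 0 0
0 1 1 0 0
0 0 0 0 0
1 0 1 0 0

After press 8 at (0,0):
0 1 0 0 0
1 1 1 0 0
0 0 0 0 0
1 0 1 0 0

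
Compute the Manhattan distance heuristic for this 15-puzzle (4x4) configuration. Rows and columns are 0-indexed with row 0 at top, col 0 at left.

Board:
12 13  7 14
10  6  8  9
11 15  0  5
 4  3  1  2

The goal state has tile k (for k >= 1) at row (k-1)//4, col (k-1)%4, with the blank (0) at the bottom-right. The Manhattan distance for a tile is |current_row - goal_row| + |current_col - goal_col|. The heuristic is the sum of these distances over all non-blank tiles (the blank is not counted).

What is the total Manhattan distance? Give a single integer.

Tile 12: at (0,0), goal (2,3), distance |0-2|+|0-3| = 5
Tile 13: at (0,1), goal (3,0), distance |0-3|+|1-0| = 4
Tile 7: at (0,2), goal (1,2), distance |0-1|+|2-2| = 1
Tile 14: at (0,3), goal (3,1), distance |0-3|+|3-1| = 5
Tile 10: at (1,0), goal (2,1), distance |1-2|+|0-1| = 2
Tile 6: at (1,1), goal (1,1), distance |1-1|+|1-1| = 0
Tile 8: at (1,2), goal (1,3), distance |1-1|+|2-3| = 1
Tile 9: at (1,3), goal (2,0), distance |1-2|+|3-0| = 4
Tile 11: at (2,0), goal (2,2), distance |2-2|+|0-2| = 2
Tile 15: at (2,1), goal (3,2), distance |2-3|+|1-2| = 2
Tile 5: at (2,3), goal (1,0), distance |2-1|+|3-0| = 4
Tile 4: at (3,0), goal (0,3), distance |3-0|+|0-3| = 6
Tile 3: at (3,1), goal (0,2), distance |3-0|+|1-2| = 4
Tile 1: at (3,2), goal (0,0), distance |3-0|+|2-0| = 5
Tile 2: at (3,3), goal (0,1), distance |3-0|+|3-1| = 5
Sum: 5 + 4 + 1 + 5 + 2 + 0 + 1 + 4 + 2 + 2 + 4 + 6 + 4 + 5 + 5 = 50

Answer: 50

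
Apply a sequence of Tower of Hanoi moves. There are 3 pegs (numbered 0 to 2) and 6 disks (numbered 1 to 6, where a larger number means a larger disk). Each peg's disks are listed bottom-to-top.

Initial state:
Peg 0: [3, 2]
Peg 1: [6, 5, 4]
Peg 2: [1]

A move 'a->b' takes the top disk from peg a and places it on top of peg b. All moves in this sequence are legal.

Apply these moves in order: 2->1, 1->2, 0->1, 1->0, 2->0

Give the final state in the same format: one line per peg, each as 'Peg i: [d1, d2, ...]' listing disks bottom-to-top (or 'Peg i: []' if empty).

Answer: Peg 0: [3, 2, 1]
Peg 1: [6, 5, 4]
Peg 2: []

Derivation:
After move 1 (2->1):
Peg 0: [3, 2]
Peg 1: [6, 5, 4, 1]
Peg 2: []

After move 2 (1->2):
Peg 0: [3, 2]
Peg 1: [6, 5, 4]
Peg 2: [1]

After move 3 (0->1):
Peg 0: [3]
Peg 1: [6, 5, 4, 2]
Peg 2: [1]

After move 4 (1->0):
Peg 0: [3, 2]
Peg 1: [6, 5, 4]
Peg 2: [1]

After move 5 (2->0):
Peg 0: [3, 2, 1]
Peg 1: [6, 5, 4]
Peg 2: []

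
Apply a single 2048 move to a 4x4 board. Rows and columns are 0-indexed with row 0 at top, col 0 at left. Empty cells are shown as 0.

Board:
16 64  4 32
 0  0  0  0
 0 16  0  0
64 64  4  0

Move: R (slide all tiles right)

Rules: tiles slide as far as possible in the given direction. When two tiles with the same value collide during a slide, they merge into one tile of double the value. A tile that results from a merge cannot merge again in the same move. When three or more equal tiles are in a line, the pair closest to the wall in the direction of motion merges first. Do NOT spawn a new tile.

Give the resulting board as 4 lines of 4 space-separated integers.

Answer:  16  64   4  32
  0   0   0   0
  0   0   0  16
  0   0 128   4

Derivation:
Slide right:
row 0: [16, 64, 4, 32] -> [16, 64, 4, 32]
row 1: [0, 0, 0, 0] -> [0, 0, 0, 0]
row 2: [0, 16, 0, 0] -> [0, 0, 0, 16]
row 3: [64, 64, 4, 0] -> [0, 0, 128, 4]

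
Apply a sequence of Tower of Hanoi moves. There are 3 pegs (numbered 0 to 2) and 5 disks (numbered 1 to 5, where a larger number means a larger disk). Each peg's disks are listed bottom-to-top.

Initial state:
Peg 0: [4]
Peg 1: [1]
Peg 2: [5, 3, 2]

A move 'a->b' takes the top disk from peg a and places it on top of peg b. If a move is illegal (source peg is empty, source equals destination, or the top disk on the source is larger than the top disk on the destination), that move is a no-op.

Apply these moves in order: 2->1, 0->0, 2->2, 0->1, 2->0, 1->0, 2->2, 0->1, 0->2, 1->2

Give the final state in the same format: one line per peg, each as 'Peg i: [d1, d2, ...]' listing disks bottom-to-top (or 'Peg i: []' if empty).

After move 1 (2->1):
Peg 0: [4]
Peg 1: [1]
Peg 2: [5, 3, 2]

After move 2 (0->0):
Peg 0: [4]
Peg 1: [1]
Peg 2: [5, 3, 2]

After move 3 (2->2):
Peg 0: [4]
Peg 1: [1]
Peg 2: [5, 3, 2]

After move 4 (0->1):
Peg 0: [4]
Peg 1: [1]
Peg 2: [5, 3, 2]

After move 5 (2->0):
Peg 0: [4, 2]
Peg 1: [1]
Peg 2: [5, 3]

After move 6 (1->0):
Peg 0: [4, 2, 1]
Peg 1: []
Peg 2: [5, 3]

After move 7 (2->2):
Peg 0: [4, 2, 1]
Peg 1: []
Peg 2: [5, 3]

After move 8 (0->1):
Peg 0: [4, 2]
Peg 1: [1]
Peg 2: [5, 3]

After move 9 (0->2):
Peg 0: [4]
Peg 1: [1]
Peg 2: [5, 3, 2]

After move 10 (1->2):
Peg 0: [4]
Peg 1: []
Peg 2: [5, 3, 2, 1]

Answer: Peg 0: [4]
Peg 1: []
Peg 2: [5, 3, 2, 1]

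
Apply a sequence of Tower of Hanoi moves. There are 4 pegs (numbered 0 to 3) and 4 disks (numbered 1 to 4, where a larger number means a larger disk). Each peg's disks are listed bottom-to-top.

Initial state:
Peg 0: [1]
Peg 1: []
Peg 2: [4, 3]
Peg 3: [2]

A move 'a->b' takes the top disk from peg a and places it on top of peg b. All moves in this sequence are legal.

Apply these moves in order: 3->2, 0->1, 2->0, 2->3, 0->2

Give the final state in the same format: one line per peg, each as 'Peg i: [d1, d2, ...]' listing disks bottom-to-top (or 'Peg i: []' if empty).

After move 1 (3->2):
Peg 0: [1]
Peg 1: []
Peg 2: [4, 3, 2]
Peg 3: []

After move 2 (0->1):
Peg 0: []
Peg 1: [1]
Peg 2: [4, 3, 2]
Peg 3: []

After move 3 (2->0):
Peg 0: [2]
Peg 1: [1]
Peg 2: [4, 3]
Peg 3: []

After move 4 (2->3):
Peg 0: [2]
Peg 1: [1]
Peg 2: [4]
Peg 3: [3]

After move 5 (0->2):
Peg 0: []
Peg 1: [1]
Peg 2: [4, 2]
Peg 3: [3]

Answer: Peg 0: []
Peg 1: [1]
Peg 2: [4, 2]
Peg 3: [3]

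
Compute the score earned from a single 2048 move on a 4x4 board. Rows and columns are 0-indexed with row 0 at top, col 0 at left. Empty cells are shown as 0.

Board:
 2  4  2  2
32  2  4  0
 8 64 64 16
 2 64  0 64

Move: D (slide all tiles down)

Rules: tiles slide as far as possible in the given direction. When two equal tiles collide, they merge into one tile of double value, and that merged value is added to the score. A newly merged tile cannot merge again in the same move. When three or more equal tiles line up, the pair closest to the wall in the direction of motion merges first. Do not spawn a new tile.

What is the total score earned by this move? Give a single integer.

Slide down:
col 0: [2, 32, 8, 2] -> [2, 32, 8, 2]  score +0 (running 0)
col 1: [4, 2, 64, 64] -> [0, 4, 2, 128]  score +128 (running 128)
col 2: [2, 4, 64, 0] -> [0, 2, 4, 64]  score +0 (running 128)
col 3: [2, 0, 16, 64] -> [0, 2, 16, 64]  score +0 (running 128)
Board after move:
  2   0   0   0
 32   4   2   2
  8   2   4  16
  2 128  64  64

Answer: 128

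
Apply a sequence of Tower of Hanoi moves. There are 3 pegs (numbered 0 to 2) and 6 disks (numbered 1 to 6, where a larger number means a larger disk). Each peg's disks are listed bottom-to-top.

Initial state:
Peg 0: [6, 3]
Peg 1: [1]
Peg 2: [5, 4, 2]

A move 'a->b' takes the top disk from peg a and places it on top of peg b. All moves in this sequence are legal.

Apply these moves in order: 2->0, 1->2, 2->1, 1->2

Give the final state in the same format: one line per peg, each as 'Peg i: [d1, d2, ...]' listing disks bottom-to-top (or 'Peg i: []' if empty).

Answer: Peg 0: [6, 3, 2]
Peg 1: []
Peg 2: [5, 4, 1]

Derivation:
After move 1 (2->0):
Peg 0: [6, 3, 2]
Peg 1: [1]
Peg 2: [5, 4]

After move 2 (1->2):
Peg 0: [6, 3, 2]
Peg 1: []
Peg 2: [5, 4, 1]

After move 3 (2->1):
Peg 0: [6, 3, 2]
Peg 1: [1]
Peg 2: [5, 4]

After move 4 (1->2):
Peg 0: [6, 3, 2]
Peg 1: []
Peg 2: [5, 4, 1]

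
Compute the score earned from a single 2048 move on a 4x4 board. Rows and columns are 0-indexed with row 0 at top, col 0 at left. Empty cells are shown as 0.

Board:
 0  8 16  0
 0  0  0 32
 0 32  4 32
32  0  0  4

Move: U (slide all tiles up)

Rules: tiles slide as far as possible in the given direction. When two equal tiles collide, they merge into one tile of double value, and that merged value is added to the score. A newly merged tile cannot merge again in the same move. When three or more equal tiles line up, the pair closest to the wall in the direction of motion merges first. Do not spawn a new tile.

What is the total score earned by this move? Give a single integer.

Slide up:
col 0: [0, 0, 0, 32] -> [32, 0, 0, 0]  score +0 (running 0)
col 1: [8, 0, 32, 0] -> [8, 32, 0, 0]  score +0 (running 0)
col 2: [16, 0, 4, 0] -> [16, 4, 0, 0]  score +0 (running 0)
col 3: [0, 32, 32, 4] -> [64, 4, 0, 0]  score +64 (running 64)
Board after move:
32  8 16 64
 0 32  4  4
 0  0  0  0
 0  0  0  0

Answer: 64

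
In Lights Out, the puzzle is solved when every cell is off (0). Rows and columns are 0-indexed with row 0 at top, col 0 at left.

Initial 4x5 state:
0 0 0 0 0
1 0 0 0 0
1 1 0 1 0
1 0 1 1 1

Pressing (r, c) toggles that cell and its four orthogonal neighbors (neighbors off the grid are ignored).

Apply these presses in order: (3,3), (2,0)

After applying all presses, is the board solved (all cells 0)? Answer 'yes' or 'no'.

Answer: yes

Derivation:
After press 1 at (3,3):
0 0 0 0 0
1 0 0 0 0
1 1 0 0 0
1 0 0 0 0

After press 2 at (2,0):
0 0 0 0 0
0 0 0 0 0
0 0 0 0 0
0 0 0 0 0

Lights still on: 0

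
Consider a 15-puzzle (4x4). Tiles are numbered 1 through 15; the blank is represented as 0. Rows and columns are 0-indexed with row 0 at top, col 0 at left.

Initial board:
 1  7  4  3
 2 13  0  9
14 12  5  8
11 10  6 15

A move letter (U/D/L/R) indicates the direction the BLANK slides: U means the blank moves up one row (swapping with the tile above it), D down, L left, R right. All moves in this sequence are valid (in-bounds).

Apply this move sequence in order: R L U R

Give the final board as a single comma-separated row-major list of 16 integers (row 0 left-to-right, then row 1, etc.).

After move 1 (R):
 1  7  4  3
 2 13  9  0
14 12  5  8
11 10  6 15

After move 2 (L):
 1  7  4  3
 2 13  0  9
14 12  5  8
11 10  6 15

After move 3 (U):
 1  7  0  3
 2 13  4  9
14 12  5  8
11 10  6 15

After move 4 (R):
 1  7  3  0
 2 13  4  9
14 12  5  8
11 10  6 15

Answer: 1, 7, 3, 0, 2, 13, 4, 9, 14, 12, 5, 8, 11, 10, 6, 15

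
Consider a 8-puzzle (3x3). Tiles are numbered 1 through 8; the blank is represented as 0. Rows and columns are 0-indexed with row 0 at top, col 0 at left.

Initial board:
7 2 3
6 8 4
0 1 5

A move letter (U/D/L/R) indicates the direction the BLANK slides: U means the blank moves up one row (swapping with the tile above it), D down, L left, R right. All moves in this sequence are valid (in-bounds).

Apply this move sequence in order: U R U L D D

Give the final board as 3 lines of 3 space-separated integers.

After move 1 (U):
7 2 3
0 8 4
6 1 5

After move 2 (R):
7 2 3
8 0 4
6 1 5

After move 3 (U):
7 0 3
8 2 4
6 1 5

After move 4 (L):
0 7 3
8 2 4
6 1 5

After move 5 (D):
8 7 3
0 2 4
6 1 5

After move 6 (D):
8 7 3
6 2 4
0 1 5

Answer: 8 7 3
6 2 4
0 1 5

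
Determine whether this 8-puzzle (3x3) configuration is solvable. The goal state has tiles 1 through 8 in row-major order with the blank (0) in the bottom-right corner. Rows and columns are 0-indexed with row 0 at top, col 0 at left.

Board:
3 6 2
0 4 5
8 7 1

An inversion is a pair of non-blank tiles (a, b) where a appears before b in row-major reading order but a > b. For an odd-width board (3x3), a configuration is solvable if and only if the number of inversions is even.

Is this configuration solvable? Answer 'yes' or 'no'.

Inversions (pairs i<j in row-major order where tile[i] > tile[j] > 0): 12
12 is even, so the puzzle is solvable.

Answer: yes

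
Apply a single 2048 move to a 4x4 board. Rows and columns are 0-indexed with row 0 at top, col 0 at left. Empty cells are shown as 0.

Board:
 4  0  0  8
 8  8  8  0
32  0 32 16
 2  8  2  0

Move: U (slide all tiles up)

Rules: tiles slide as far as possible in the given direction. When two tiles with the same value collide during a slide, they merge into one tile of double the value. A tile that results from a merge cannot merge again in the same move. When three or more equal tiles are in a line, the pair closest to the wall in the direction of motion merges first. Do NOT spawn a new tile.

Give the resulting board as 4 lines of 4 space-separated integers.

Answer:  4 16  8  8
 8  0 32 16
32  0  2  0
 2  0  0  0

Derivation:
Slide up:
col 0: [4, 8, 32, 2] -> [4, 8, 32, 2]
col 1: [0, 8, 0, 8] -> [16, 0, 0, 0]
col 2: [0, 8, 32, 2] -> [8, 32, 2, 0]
col 3: [8, 0, 16, 0] -> [8, 16, 0, 0]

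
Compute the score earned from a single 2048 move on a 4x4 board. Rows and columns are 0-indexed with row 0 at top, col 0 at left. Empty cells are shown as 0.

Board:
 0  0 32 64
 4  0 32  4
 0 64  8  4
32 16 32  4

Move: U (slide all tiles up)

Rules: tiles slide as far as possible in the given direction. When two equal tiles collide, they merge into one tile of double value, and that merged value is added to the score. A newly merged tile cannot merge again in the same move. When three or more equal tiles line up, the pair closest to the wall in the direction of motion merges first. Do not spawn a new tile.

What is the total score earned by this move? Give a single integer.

Slide up:
col 0: [0, 4, 0, 32] -> [4, 32, 0, 0]  score +0 (running 0)
col 1: [0, 0, 64, 16] -> [64, 16, 0, 0]  score +0 (running 0)
col 2: [32, 32, 8, 32] -> [64, 8, 32, 0]  score +64 (running 64)
col 3: [64, 4, 4, 4] -> [64, 8, 4, 0]  score +8 (running 72)
Board after move:
 4 64 64 64
32 16  8  8
 0  0 32  4
 0  0  0  0

Answer: 72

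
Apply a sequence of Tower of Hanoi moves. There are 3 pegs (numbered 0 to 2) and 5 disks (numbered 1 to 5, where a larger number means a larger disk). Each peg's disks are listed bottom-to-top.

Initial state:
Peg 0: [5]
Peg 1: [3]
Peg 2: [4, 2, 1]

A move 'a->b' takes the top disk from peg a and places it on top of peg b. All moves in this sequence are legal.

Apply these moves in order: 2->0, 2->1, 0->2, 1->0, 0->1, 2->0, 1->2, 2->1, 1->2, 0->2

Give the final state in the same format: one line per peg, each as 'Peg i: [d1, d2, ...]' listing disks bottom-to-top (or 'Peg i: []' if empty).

After move 1 (2->0):
Peg 0: [5, 1]
Peg 1: [3]
Peg 2: [4, 2]

After move 2 (2->1):
Peg 0: [5, 1]
Peg 1: [3, 2]
Peg 2: [4]

After move 3 (0->2):
Peg 0: [5]
Peg 1: [3, 2]
Peg 2: [4, 1]

After move 4 (1->0):
Peg 0: [5, 2]
Peg 1: [3]
Peg 2: [4, 1]

After move 5 (0->1):
Peg 0: [5]
Peg 1: [3, 2]
Peg 2: [4, 1]

After move 6 (2->0):
Peg 0: [5, 1]
Peg 1: [3, 2]
Peg 2: [4]

After move 7 (1->2):
Peg 0: [5, 1]
Peg 1: [3]
Peg 2: [4, 2]

After move 8 (2->1):
Peg 0: [5, 1]
Peg 1: [3, 2]
Peg 2: [4]

After move 9 (1->2):
Peg 0: [5, 1]
Peg 1: [3]
Peg 2: [4, 2]

After move 10 (0->2):
Peg 0: [5]
Peg 1: [3]
Peg 2: [4, 2, 1]

Answer: Peg 0: [5]
Peg 1: [3]
Peg 2: [4, 2, 1]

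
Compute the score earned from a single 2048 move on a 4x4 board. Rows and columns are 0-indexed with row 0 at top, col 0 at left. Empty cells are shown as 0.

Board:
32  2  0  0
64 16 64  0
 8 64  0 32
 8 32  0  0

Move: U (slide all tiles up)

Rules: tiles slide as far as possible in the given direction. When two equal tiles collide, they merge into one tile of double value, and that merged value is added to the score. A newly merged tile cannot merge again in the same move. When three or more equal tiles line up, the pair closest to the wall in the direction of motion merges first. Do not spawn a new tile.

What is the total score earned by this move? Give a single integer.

Slide up:
col 0: [32, 64, 8, 8] -> [32, 64, 16, 0]  score +16 (running 16)
col 1: [2, 16, 64, 32] -> [2, 16, 64, 32]  score +0 (running 16)
col 2: [0, 64, 0, 0] -> [64, 0, 0, 0]  score +0 (running 16)
col 3: [0, 0, 32, 0] -> [32, 0, 0, 0]  score +0 (running 16)
Board after move:
32  2 64 32
64 16  0  0
16 64  0  0
 0 32  0  0

Answer: 16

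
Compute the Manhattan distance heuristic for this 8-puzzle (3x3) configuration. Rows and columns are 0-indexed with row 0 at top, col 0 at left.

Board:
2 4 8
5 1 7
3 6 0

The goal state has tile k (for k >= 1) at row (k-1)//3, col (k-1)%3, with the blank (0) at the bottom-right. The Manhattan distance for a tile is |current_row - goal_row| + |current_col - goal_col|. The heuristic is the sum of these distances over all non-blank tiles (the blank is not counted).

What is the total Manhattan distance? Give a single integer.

Tile 2: (0,0)->(0,1) = 1
Tile 4: (0,1)->(1,0) = 2
Tile 8: (0,2)->(2,1) = 3
Tile 5: (1,0)->(1,1) = 1
Tile 1: (1,1)->(0,0) = 2
Tile 7: (1,2)->(2,0) = 3
Tile 3: (2,0)->(0,2) = 4
Tile 6: (2,1)->(1,2) = 2
Sum: 1 + 2 + 3 + 1 + 2 + 3 + 4 + 2 = 18

Answer: 18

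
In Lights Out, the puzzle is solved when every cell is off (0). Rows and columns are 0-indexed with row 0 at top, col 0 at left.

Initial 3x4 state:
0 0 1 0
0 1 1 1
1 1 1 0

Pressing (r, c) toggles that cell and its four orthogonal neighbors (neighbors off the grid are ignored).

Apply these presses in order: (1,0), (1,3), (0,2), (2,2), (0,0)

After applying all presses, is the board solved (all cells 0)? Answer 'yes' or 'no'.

After press 1 at (1,0):
1 0 1 0
1 0 1 1
0 1 1 0

After press 2 at (1,3):
1 0 1 1
1 0 0 0
0 1 1 1

After press 3 at (0,2):
1 1 0 0
1 0 1 0
0 1 1 1

After press 4 at (2,2):
1 1 0 0
1 0 0 0
0 0 0 0

After press 5 at (0,0):
0 0 0 0
0 0 0 0
0 0 0 0

Lights still on: 0

Answer: yes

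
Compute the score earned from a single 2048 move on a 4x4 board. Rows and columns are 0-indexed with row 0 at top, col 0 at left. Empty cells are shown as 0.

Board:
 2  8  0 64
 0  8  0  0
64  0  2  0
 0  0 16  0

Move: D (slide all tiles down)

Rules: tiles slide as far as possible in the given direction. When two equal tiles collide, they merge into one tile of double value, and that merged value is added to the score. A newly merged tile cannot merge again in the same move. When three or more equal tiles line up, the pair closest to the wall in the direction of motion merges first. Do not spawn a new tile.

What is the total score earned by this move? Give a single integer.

Slide down:
col 0: [2, 0, 64, 0] -> [0, 0, 2, 64]  score +0 (running 0)
col 1: [8, 8, 0, 0] -> [0, 0, 0, 16]  score +16 (running 16)
col 2: [0, 0, 2, 16] -> [0, 0, 2, 16]  score +0 (running 16)
col 3: [64, 0, 0, 0] -> [0, 0, 0, 64]  score +0 (running 16)
Board after move:
 0  0  0  0
 0  0  0  0
 2  0  2  0
64 16 16 64

Answer: 16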